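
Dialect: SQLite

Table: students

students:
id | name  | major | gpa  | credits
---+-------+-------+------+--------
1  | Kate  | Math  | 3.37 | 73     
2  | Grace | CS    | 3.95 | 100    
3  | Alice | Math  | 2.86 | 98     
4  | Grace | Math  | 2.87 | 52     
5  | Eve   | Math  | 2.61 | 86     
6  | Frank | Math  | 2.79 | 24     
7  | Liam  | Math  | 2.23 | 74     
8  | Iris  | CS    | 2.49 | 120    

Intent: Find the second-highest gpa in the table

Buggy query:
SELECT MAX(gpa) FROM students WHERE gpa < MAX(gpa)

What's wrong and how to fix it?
Bug: The inner MAX is an aggregate inside WHERE, which is not allowed

Fix: Put the inner MAX in a scalar subquery

Corrected query:
SELECT MAX(gpa) FROM students WHERE gpa < (SELECT MAX(gpa) FROM students)

Result:
MAX(gpa)
--------
3.37    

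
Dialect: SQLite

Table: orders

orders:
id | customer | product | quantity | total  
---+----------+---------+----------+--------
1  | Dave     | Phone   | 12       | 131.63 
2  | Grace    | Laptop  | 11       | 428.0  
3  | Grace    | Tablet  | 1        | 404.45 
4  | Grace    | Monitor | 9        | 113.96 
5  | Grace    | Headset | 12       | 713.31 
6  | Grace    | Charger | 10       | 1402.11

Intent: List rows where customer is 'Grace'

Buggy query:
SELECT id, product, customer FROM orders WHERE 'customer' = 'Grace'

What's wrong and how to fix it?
Bug: Single quotes denote string literals in SQL; the column name is being compared as a constant string

Fix: Reference the column as customer without single quotes

Corrected query:
SELECT id, product, customer FROM orders WHERE customer = 'Grace'

Result:
id | product | customer
---+---------+---------
2  | Laptop  | Grace   
3  | Tablet  | Grace   
4  | Monitor | Grace   
5  | Headset | Grace   
6  | Charger | Grace   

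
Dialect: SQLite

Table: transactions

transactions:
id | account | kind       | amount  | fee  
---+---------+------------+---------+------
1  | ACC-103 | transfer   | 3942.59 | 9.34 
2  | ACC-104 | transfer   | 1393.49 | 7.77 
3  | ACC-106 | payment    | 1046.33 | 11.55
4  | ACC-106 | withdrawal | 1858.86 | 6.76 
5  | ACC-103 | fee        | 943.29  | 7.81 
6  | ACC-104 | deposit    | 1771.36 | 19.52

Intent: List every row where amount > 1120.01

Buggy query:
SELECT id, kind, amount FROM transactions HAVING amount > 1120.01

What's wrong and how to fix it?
Bug: This is a non-aggregate query (no GROUP BY, no aggregates), so in SQLite the HAVING clause is invalid here; a row-level condition belongs in WHERE

Fix: Use WHERE for row-level filtering

Corrected query:
SELECT id, kind, amount FROM transactions WHERE amount > 1120.01

Result:
id | kind       | amount 
---+------------+--------
1  | transfer   | 3942.59
2  | transfer   | 1393.49
4  | withdrawal | 1858.86
6  | deposit    | 1771.36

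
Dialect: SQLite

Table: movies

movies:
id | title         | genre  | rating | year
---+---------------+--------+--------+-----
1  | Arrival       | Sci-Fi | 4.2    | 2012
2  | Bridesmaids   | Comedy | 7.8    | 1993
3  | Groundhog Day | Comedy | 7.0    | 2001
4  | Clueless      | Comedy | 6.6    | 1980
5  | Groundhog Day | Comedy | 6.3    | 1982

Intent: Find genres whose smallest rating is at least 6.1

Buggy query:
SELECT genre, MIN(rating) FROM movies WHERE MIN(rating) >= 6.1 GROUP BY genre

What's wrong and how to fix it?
Bug: Aggregates like MIN are computed per group after WHERE runs

Fix: Use HAVING for the per-group MIN condition

Corrected query:
SELECT genre, MIN(rating) FROM movies GROUP BY genre HAVING MIN(rating) >= 6.1

Result:
genre  | MIN(rating)
-------+------------
Comedy | 6.3        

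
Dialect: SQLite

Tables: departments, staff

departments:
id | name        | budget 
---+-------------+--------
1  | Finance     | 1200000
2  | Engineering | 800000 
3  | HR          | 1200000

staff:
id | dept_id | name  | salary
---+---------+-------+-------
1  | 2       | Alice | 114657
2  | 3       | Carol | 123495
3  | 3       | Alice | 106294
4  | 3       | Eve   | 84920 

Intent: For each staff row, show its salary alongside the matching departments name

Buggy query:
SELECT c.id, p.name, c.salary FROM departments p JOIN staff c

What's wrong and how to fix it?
Bug: Missing join condition: each staff row is matched to all departments rows instead of just its own

Fix: Add ON c.dept_id = p.id to the JOIN

Corrected query:
SELECT c.id, p.name, c.salary FROM departments p JOIN staff c ON c.dept_id = p.id

Result:
id | name        | salary
---+-------------+-------
1  | Engineering | 114657
2  | HR          | 123495
3  | HR          | 106294
4  | HR          | 84920 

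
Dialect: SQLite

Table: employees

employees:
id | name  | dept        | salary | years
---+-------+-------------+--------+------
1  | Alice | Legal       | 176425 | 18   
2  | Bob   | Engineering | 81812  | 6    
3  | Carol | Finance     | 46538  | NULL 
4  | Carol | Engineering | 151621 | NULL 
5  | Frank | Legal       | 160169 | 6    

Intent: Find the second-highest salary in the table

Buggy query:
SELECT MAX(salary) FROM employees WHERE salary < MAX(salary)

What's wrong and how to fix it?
Bug: MAX(salary) on the right of the comparison is an aggregate-in-WHERE error

Fix: Compute the overall MAX in a subquery, then take MAX of rows below it

Corrected query:
SELECT MAX(salary) FROM employees WHERE salary < (SELECT MAX(salary) FROM employees)

Result:
MAX(salary)
-----------
160169     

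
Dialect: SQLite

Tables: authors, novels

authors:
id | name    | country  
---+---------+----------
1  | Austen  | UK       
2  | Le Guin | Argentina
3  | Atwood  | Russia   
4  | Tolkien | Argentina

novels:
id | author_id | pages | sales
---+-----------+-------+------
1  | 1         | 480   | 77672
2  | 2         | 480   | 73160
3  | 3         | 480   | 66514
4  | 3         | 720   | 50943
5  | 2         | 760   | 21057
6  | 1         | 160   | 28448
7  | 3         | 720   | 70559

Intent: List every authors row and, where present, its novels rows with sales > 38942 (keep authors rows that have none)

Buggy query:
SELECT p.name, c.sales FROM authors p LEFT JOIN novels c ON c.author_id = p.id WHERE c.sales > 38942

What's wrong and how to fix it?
Bug: Filtering c.sales in WHERE discards the NULL rows produced by LEFT JOIN, turning it into an inner join

Fix: Put 'c.sales > 38942' in the JOIN's ON clause instead of WHERE

Corrected query:
SELECT p.name, c.sales FROM authors p LEFT JOIN novels c ON c.author_id = p.id AND c.sales > 38942

Result:
name    | sales
--------+------
Austen  | 77672
Le Guin | 73160
Atwood  | 50943
Atwood  | 66514
Atwood  | 70559
Tolkien | NULL 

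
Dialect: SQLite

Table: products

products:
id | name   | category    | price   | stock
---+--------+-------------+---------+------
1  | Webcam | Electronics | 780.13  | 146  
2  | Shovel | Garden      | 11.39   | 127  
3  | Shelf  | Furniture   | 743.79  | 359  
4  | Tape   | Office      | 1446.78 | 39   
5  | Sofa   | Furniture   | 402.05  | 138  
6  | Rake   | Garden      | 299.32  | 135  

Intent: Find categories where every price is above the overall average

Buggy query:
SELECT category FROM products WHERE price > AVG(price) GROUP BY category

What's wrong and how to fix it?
Bug: WHERE evaluates per row before aggregation, so AVG() is unavailable

Fix: Compute the overall average in a scalar subquery and compare each group's MIN against it in HAVING

Corrected query:
SELECT category FROM products GROUP BY category HAVING MIN(price) > (SELECT AVG(price) FROM products)

Result:
category   
-----------
Electronics
Office     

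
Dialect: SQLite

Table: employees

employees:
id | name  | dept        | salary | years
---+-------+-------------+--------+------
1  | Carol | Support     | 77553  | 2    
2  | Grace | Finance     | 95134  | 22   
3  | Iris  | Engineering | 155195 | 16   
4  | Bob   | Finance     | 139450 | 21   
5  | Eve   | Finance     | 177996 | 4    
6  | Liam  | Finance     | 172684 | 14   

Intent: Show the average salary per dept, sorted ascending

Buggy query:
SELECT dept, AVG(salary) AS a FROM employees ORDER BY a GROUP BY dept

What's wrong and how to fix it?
Bug: GROUP BY must precede ORDER BY

Fix: Reorder: SELECT … FROM … GROUP BY … ORDER BY …

Corrected query:
SELECT dept, AVG(salary) AS a FROM employees GROUP BY dept ORDER BY a

Result:
dept        | a     
------------+-------
Support     | 77553 
Finance     | 146316
Engineering | 155195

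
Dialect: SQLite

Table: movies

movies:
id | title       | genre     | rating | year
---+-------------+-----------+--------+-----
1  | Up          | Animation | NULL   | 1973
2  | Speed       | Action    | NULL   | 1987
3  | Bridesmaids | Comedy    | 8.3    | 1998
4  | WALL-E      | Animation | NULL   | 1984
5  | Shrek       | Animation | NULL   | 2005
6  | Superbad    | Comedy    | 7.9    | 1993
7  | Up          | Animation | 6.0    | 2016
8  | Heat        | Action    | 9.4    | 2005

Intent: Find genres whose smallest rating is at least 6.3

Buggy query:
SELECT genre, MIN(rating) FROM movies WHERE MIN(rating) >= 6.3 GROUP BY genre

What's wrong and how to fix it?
Bug: Aggregates like MIN are computed per group after WHERE runs

Fix: Replace WHERE with HAVING after the GROUP BY

Corrected query:
SELECT genre, MIN(rating) FROM movies GROUP BY genre HAVING MIN(rating) >= 6.3

Result:
genre  | MIN(rating)
-------+------------
Action | 9.4        
Comedy | 7.9        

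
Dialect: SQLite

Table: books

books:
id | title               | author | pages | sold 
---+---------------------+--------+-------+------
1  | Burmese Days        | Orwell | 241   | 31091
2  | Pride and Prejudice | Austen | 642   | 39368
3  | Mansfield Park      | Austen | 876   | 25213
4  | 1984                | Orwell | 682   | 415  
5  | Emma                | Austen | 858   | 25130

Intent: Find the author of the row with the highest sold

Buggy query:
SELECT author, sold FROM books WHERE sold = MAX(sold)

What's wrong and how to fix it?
Bug: MAX(sold) is an aggregate and cannot be used directly in WHERE

Fix: Wrap MAX in a scalar subquery so WHERE compares against a single value

Corrected query:
SELECT author, sold FROM books WHERE sold = (SELECT MAX(sold) FROM books)

Result:
author | sold 
-------+------
Austen | 39368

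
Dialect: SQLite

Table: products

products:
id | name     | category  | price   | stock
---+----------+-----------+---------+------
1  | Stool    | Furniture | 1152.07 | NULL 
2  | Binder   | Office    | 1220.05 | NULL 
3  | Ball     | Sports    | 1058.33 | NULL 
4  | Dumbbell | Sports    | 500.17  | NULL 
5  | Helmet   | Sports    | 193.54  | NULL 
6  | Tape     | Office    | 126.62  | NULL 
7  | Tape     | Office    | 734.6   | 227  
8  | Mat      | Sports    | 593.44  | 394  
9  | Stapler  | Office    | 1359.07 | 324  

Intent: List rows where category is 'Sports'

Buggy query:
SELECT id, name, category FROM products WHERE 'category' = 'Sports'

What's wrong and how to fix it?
Bug: 'category' in single quotes is a string literal, not the column; the comparison is literal-vs-literal and never true

Fix: Remove the quotes around the column name (or use double quotes for an identifier)

Corrected query:
SELECT id, name, category FROM products WHERE category = 'Sports'

Result:
id | name     | category
---+----------+---------
3  | Ball     | Sports  
4  | Dumbbell | Sports  
5  | Helmet   | Sports  
8  | Mat      | Sports  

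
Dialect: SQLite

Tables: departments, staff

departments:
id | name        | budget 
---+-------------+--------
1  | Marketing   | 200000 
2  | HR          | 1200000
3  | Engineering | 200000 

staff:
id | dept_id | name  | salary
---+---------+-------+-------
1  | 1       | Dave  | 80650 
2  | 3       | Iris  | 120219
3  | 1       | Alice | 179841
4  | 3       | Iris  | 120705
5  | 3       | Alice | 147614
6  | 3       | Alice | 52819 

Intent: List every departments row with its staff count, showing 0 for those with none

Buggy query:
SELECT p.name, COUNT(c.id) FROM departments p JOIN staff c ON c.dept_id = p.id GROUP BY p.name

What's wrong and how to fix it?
Bug: INNER JOIN drops departments rows that have no matching staff rows

Fix: Switch to LEFT JOIN to retain unmatched parent rows

Corrected query:
SELECT p.name, COUNT(c.id) FROM departments p LEFT JOIN staff c ON c.dept_id = p.id GROUP BY p.name

Result:
name        | COUNT(c.id)
------------+------------
Engineering | 4          
HR          | 0          
Marketing   | 2          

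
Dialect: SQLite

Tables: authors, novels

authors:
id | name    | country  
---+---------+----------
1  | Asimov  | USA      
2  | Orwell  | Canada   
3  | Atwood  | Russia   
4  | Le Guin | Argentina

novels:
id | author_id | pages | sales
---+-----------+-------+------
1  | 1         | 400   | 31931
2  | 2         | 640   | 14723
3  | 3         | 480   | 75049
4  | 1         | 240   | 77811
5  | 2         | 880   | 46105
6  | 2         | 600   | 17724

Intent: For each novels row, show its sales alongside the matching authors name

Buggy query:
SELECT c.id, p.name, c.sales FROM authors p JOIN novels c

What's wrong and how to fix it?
Bug: JOIN with no ON clause produces a cartesian product; every novels row pairs with every authors row

Fix: Specify the join condition linking the foreign key to the parent id

Corrected query:
SELECT c.id, p.name, c.sales FROM authors p JOIN novels c ON c.author_id = p.id

Result:
id | name   | sales
---+--------+------
1  | Asimov | 31931
2  | Orwell | 14723
3  | Atwood | 75049
4  | Asimov | 77811
5  | Orwell | 46105
6  | Orwell | 17724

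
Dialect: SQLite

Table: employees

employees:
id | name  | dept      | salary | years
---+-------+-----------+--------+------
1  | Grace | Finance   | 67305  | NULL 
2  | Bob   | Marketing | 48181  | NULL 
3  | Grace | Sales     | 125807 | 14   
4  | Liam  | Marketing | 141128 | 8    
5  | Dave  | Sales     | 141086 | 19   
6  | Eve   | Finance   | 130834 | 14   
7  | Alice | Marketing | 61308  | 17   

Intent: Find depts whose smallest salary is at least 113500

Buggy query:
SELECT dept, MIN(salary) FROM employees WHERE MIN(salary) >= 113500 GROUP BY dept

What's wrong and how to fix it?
Bug: Aggregates like MIN are computed per group after WHERE runs

Fix: Use HAVING for the per-group MIN condition

Corrected query:
SELECT dept, MIN(salary) FROM employees GROUP BY dept HAVING MIN(salary) >= 113500

Result:
dept  | MIN(salary)
------+------------
Sales | 125807     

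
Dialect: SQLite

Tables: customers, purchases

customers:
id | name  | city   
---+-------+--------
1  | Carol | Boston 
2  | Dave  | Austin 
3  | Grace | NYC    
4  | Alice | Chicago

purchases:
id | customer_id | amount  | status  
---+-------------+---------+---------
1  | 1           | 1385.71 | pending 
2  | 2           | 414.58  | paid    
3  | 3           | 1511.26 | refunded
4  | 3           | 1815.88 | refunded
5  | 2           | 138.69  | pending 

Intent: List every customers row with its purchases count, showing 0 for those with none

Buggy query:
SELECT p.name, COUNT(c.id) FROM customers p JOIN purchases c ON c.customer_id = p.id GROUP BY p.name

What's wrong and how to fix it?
Bug: An inner join excludes parents with zero children

Fix: Switch to LEFT JOIN to retain unmatched parent rows

Corrected query:
SELECT p.name, COUNT(c.id) FROM customers p LEFT JOIN purchases c ON c.customer_id = p.id GROUP BY p.name

Result:
name  | COUNT(c.id)
------+------------
Alice | 0          
Carol | 1          
Dave  | 2          
Grace | 2          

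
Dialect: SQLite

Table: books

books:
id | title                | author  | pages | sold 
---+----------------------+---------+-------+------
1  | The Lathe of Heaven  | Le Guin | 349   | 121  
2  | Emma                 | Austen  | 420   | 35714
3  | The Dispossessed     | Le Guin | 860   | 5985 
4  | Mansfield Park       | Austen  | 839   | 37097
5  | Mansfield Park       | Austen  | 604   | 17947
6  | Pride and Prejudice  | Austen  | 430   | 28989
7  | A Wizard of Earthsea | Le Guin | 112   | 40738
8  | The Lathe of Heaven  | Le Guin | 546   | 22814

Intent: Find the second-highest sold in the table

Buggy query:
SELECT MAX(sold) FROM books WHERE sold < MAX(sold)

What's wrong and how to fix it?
Bug: The inner MAX is an aggregate inside WHERE, which is not allowed

Fix: Compute the overall MAX in a subquery, then take MAX of rows below it

Corrected query:
SELECT MAX(sold) FROM books WHERE sold < (SELECT MAX(sold) FROM books)

Result:
MAX(sold)
---------
37097    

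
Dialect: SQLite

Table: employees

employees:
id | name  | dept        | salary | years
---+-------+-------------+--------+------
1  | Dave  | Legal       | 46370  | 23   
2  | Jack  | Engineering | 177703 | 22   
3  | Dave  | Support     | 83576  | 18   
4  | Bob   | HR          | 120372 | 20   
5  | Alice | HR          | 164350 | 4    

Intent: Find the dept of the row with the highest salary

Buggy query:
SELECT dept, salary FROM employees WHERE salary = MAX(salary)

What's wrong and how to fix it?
Bug: MAX(salary) is an aggregate and cannot be used directly in WHERE

Fix: Wrap MAX in a scalar subquery so WHERE compares against a single value

Corrected query:
SELECT dept, salary FROM employees WHERE salary = (SELECT MAX(salary) FROM employees)

Result:
dept        | salary
------------+-------
Engineering | 177703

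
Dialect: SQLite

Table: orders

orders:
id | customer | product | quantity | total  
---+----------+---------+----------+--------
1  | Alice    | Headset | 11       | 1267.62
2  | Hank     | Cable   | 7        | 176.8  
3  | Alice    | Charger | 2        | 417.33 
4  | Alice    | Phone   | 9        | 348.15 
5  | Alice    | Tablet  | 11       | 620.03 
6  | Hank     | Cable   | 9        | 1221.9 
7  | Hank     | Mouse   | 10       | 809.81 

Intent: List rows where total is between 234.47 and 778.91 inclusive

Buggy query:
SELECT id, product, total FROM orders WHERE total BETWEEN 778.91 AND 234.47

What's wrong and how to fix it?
Bug: BETWEEN expects the lower bound first; with 778.91 AND 234.47 the range is empty

Fix: Swap the bounds so the smaller value comes first

Corrected query:
SELECT id, product, total FROM orders WHERE total BETWEEN 234.47 AND 778.91

Result:
id | product | total 
---+---------+-------
3  | Charger | 417.33
4  | Phone   | 348.15
5  | Tablet  | 620.03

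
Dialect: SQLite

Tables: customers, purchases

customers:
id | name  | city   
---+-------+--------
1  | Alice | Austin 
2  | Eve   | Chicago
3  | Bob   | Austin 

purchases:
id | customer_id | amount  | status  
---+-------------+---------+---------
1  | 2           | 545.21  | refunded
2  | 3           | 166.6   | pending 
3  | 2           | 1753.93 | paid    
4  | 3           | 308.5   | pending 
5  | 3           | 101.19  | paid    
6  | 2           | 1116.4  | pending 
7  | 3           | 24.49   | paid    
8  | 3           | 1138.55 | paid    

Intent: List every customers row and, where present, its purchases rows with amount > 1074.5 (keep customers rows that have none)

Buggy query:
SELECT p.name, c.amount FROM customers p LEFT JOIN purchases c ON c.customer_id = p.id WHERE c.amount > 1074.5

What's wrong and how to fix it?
Bug: A WHERE condition on the right-hand table after LEFT JOIN drops unmatched parents

Fix: Move the right-table condition into the ON clause so unmatched parents are kept

Corrected query:
SELECT p.name, c.amount FROM customers p LEFT JOIN purchases c ON c.customer_id = p.id AND c.amount > 1074.5

Result:
name  | amount 
------+--------
Alice | NULL   
Eve   | 1116.4 
Eve   | 1753.93
Bob   | 1138.55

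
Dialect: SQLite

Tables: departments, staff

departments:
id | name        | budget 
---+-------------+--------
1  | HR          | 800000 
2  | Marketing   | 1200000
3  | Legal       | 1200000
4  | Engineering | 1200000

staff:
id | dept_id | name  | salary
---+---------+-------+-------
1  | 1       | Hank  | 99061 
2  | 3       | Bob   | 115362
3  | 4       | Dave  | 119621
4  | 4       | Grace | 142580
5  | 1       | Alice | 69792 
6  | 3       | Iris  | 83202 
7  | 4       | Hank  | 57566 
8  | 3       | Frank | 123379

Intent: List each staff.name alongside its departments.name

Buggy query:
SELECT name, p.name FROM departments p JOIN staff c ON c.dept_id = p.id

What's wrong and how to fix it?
Bug: Both tables have a 'name' column; the unqualified reference is ambiguous

Fix: Prefix ambiguous columns with the table alias

Corrected query:
SELECT c.name, p.name FROM departments p JOIN staff c ON c.dept_id = p.id

Result:
name  | name       
------+------------
Hank  | HR         
Bob   | Legal      
Dave  | Engineering
Grace | Engineering
Alice | HR         
Iris  | Legal      
Hank  | Engineering
Frank | Legal      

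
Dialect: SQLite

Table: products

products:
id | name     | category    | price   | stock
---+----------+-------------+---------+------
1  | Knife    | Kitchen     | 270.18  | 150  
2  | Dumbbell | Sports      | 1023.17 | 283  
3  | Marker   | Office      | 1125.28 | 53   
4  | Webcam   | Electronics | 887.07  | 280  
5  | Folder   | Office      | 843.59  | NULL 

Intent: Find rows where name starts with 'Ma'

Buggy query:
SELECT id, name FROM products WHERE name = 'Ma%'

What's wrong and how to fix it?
Bug: Wildcards only work with LIKE; '=' treats '%' as a literal character

Fix: Replace '=' with LIKE so 'Ma%' is treated as a pattern

Corrected query:
SELECT id, name FROM products WHERE name LIKE 'Ma%'

Result:
id | name  
---+-------
3  | Marker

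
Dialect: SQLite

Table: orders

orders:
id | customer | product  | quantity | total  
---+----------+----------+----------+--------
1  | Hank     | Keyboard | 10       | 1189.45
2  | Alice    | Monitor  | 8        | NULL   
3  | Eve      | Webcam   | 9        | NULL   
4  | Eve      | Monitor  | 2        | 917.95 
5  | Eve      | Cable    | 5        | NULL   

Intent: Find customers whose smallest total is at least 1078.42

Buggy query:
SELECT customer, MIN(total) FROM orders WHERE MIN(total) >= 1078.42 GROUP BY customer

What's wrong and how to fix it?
Bug: Aggregates like MIN are computed per group after WHERE runs

Fix: Use HAVING for the per-group MIN condition

Corrected query:
SELECT customer, MIN(total) FROM orders GROUP BY customer HAVING MIN(total) >= 1078.42

Result:
customer | MIN(total)
---------+-----------
Hank     | 1189.45   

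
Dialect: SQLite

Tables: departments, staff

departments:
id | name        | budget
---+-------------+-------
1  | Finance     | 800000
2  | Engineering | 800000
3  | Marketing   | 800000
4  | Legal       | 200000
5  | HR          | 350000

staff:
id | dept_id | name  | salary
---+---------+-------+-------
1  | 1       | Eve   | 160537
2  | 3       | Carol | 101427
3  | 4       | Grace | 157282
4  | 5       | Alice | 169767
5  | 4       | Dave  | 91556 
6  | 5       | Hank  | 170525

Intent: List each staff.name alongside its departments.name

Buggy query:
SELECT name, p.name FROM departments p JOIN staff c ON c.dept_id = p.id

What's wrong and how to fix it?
Bug: Both tables have a 'name' column; the unqualified reference is ambiguous

Fix: Prefix ambiguous columns with the table alias

Corrected query:
SELECT c.name, p.name FROM departments p JOIN staff c ON c.dept_id = p.id

Result:
name  | name     
------+----------
Eve   | Finance  
Carol | Marketing
Grace | Legal    
Alice | HR       
Dave  | Legal    
Hank  | HR       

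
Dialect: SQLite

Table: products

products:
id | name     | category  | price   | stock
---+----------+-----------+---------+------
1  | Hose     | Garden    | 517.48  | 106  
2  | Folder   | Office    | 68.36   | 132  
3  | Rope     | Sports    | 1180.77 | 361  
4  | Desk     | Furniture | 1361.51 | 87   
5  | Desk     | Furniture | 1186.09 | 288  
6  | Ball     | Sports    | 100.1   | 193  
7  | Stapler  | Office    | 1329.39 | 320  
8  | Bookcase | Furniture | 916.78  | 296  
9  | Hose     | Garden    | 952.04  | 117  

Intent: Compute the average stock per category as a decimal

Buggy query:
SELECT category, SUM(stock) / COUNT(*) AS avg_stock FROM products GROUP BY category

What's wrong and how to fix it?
Bug: Both operands are integers, so '/' performs integer division and truncates

Fix: Multiply by 1.0 (or CAST to REAL) to force floating-point division

Corrected query:
SELECT category, SUM(stock) * 1.0 / COUNT(*) AS avg_stock FROM products GROUP BY category

Result:
category  | avg_stock 
----------+-----------
Furniture | 223.666667
Garden    | 111.5     
Office    | 226       
Sports    | 277       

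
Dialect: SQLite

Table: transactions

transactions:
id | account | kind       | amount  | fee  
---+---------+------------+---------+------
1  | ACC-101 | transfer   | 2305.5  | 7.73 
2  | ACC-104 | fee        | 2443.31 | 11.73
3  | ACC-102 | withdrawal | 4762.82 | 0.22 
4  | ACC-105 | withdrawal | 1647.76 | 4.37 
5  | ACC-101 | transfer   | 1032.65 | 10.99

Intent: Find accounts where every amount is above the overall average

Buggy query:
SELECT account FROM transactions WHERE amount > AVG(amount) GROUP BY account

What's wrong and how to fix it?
Bug: WHERE evaluates per row before aggregation, so AVG() is unavailable

Fix: Compute the overall average in a scalar subquery and compare each group's MIN against it in HAVING

Corrected query:
SELECT account FROM transactions GROUP BY account HAVING MIN(amount) > (SELECT AVG(amount) FROM transactions)

Result:
account
-------
ACC-102
ACC-104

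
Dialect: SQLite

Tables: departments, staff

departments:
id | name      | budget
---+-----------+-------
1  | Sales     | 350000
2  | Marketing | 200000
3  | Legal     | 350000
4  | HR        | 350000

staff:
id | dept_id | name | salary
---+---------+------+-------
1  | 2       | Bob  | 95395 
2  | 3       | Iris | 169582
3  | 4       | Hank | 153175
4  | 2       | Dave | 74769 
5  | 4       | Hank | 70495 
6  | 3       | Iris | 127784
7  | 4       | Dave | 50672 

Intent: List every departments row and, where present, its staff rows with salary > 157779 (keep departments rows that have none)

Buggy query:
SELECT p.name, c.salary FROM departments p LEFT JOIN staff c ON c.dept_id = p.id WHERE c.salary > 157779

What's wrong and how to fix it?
Bug: A WHERE condition on the right-hand table after LEFT JOIN drops unmatched parents

Fix: Put 'c.salary > 157779' in the JOIN's ON clause instead of WHERE

Corrected query:
SELECT p.name, c.salary FROM departments p LEFT JOIN staff c ON c.dept_id = p.id AND c.salary > 157779

Result:
name      | salary
----------+-------
Sales     | NULL  
Marketing | NULL  
Legal     | 169582
HR        | NULL  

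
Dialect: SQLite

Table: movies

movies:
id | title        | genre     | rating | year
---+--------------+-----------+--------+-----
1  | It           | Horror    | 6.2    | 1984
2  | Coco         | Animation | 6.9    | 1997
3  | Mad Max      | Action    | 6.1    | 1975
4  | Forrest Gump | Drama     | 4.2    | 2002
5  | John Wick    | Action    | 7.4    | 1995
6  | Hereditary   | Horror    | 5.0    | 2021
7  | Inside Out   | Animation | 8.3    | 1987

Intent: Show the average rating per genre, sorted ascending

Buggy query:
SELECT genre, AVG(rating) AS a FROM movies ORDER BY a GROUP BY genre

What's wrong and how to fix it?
Bug: GROUP BY must precede ORDER BY

Fix: Reorder: SELECT … FROM … GROUP BY … ORDER BY …

Corrected query:
SELECT genre, AVG(rating) AS a FROM movies GROUP BY genre ORDER BY a

Result:
genre     | a   
----------+-----
Drama     | 4.2 
Horror    | 5.6 
Action    | 6.75
Animation | 7.6 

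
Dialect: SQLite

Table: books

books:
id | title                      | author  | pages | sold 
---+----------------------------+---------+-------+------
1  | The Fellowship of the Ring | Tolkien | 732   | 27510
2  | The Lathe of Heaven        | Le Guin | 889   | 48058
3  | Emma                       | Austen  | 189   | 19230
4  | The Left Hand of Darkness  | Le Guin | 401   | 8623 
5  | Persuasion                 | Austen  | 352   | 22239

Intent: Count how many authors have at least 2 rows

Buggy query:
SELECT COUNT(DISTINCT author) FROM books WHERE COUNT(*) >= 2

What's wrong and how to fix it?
Bug: WHERE filters individual rows, not groups, so a group-level COUNT is invalid there

Fix: Group first with HAVING COUNT(*) >= 2, then COUNT the resulting groups

Corrected query:
SELECT COUNT(*) FROM (SELECT author FROM books GROUP BY author HAVING COUNT(*) >= 2)

Result:
COUNT(*)
--------
2       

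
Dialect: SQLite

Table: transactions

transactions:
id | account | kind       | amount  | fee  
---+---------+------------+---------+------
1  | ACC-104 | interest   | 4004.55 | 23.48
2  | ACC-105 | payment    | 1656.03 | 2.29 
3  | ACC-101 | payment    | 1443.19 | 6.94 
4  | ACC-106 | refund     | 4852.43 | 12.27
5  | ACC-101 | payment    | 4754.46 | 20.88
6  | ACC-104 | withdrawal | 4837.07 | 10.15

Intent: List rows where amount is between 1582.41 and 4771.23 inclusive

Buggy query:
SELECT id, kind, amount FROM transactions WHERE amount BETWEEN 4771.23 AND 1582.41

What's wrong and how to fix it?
Bug: The bounds are reversed; BETWEEN a AND b requires a <= b to match anything

Fix: Swap the bounds so the smaller value comes first

Corrected query:
SELECT id, kind, amount FROM transactions WHERE amount BETWEEN 1582.41 AND 4771.23

Result:
id | kind     | amount 
---+----------+--------
1  | interest | 4004.55
2  | payment  | 1656.03
5  | payment  | 4754.46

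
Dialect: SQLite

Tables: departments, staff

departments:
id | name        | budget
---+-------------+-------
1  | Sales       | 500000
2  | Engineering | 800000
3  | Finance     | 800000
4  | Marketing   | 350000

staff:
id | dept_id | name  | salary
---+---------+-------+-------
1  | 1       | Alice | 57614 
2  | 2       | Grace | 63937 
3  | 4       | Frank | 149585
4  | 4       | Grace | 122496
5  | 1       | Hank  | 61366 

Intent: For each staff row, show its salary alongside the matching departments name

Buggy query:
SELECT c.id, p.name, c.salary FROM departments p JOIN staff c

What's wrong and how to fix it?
Bug: JOIN with no ON clause produces a cartesian product; every staff row pairs with every departments row

Fix: Specify the join condition linking the foreign key to the parent id

Corrected query:
SELECT c.id, p.name, c.salary FROM departments p JOIN staff c ON c.dept_id = p.id

Result:
id | name        | salary
---+-------------+-------
1  | Sales       | 57614 
2  | Engineering | 63937 
3  | Marketing   | 149585
4  | Marketing   | 122496
5  | Sales       | 61366 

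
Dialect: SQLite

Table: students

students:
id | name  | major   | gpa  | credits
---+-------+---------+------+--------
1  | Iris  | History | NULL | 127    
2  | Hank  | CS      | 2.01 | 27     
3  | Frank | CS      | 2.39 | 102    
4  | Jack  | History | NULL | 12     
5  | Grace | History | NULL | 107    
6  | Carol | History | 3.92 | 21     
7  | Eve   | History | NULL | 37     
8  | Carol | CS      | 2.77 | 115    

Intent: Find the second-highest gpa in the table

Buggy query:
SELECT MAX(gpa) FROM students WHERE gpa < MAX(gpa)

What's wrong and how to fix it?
Bug: MAX(gpa) on the right of the comparison is an aggregate-in-WHERE error

Fix: Put the inner MAX in a scalar subquery

Corrected query:
SELECT MAX(gpa) FROM students WHERE gpa < (SELECT MAX(gpa) FROM students)

Result:
MAX(gpa)
--------
2.77    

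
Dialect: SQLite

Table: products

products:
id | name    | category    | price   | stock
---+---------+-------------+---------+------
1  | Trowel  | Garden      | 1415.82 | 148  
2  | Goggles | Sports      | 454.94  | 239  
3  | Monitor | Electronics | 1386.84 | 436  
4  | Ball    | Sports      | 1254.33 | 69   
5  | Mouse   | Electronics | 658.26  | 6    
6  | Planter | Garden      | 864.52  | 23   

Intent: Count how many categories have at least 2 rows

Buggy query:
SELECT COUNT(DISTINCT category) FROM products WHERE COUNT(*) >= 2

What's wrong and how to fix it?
Bug: COUNT(*) cannot appear in WHERE; the per-group count doesn't exist yet

Fix: Group first with HAVING COUNT(*) >= 2, then COUNT the resulting groups

Corrected query:
SELECT COUNT(*) FROM (SELECT category FROM products GROUP BY category HAVING COUNT(*) >= 2)

Result:
COUNT(*)
--------
3       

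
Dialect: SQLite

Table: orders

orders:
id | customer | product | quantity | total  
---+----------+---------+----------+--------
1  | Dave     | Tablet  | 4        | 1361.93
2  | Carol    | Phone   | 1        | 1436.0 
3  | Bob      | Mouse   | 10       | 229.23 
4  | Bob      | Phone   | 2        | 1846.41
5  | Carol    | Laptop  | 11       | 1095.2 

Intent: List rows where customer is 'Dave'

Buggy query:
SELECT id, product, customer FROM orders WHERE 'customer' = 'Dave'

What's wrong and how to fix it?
Bug: Single quotes denote string literals in SQL; the column name is being compared as a constant string

Fix: Reference the column as customer without single quotes

Corrected query:
SELECT id, product, customer FROM orders WHERE customer = 'Dave'

Result:
id | product | customer
---+---------+---------
1  | Tablet  | Dave    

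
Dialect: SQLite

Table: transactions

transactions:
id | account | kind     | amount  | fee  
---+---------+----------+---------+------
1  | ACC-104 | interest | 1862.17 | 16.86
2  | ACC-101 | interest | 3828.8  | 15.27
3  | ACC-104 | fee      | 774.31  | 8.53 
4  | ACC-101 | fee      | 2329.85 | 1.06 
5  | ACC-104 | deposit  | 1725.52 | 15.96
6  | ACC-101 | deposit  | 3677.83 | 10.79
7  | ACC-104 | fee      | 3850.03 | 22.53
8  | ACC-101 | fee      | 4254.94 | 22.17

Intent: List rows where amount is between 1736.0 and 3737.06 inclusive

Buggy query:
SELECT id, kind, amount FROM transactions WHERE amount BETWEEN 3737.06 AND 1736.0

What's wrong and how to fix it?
Bug: BETWEEN expects the lower bound first; with 3737.06 AND 1736.0 the range is empty

Fix: Swap the bounds so the smaller value comes first

Corrected query:
SELECT id, kind, amount FROM transactions WHERE amount BETWEEN 1736.0 AND 3737.06

Result:
id | kind     | amount 
---+----------+--------
1  | interest | 1862.17
4  | fee      | 2329.85
6  | deposit  | 3677.83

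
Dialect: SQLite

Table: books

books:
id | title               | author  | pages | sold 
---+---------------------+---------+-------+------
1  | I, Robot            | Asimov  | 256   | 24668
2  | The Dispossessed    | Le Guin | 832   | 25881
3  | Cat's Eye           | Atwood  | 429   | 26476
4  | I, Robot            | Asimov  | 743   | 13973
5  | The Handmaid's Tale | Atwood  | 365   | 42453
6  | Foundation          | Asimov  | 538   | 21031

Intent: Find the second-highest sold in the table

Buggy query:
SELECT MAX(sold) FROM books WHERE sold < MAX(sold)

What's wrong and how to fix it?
Bug: MAX(sold) on the right of the comparison is an aggregate-in-WHERE error

Fix: Compute the overall MAX in a subquery, then take MAX of rows below it

Corrected query:
SELECT MAX(sold) FROM books WHERE sold < (SELECT MAX(sold) FROM books)

Result:
MAX(sold)
---------
26476    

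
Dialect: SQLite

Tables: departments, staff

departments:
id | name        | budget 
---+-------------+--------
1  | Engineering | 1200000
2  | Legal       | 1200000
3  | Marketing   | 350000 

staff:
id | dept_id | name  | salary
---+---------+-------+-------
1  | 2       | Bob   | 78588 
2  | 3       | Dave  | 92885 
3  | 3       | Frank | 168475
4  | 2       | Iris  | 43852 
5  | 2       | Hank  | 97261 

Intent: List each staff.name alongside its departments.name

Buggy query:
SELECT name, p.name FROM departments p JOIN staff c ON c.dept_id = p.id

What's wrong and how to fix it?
Bug: Both tables have a 'name' column; the unqualified reference is ambiguous

Fix: Qualify the column with its table alias (c.name)

Corrected query:
SELECT c.name, p.name FROM departments p JOIN staff c ON c.dept_id = p.id

Result:
name  | name     
------+----------
Bob   | Legal    
Dave  | Marketing
Frank | Marketing
Iris  | Legal    
Hank  | Legal    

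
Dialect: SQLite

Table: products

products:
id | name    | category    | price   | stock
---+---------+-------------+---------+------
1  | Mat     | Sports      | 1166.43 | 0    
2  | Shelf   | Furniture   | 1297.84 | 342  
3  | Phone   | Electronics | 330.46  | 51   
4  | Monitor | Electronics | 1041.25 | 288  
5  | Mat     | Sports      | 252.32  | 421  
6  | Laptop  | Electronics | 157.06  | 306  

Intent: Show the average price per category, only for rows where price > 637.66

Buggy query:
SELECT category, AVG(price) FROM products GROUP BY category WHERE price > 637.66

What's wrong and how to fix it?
Bug: Row-level WHERE must come before GROUP BY in the clause order

Fix: Place WHERE between FROM and GROUP BY

Corrected query:
SELECT category, AVG(price) FROM products WHERE price > 637.66 GROUP BY category

Result:
category    | AVG(price)
------------+-----------
Electronics | 1041.25   
Furniture   | 1297.84   
Sports      | 1166.43   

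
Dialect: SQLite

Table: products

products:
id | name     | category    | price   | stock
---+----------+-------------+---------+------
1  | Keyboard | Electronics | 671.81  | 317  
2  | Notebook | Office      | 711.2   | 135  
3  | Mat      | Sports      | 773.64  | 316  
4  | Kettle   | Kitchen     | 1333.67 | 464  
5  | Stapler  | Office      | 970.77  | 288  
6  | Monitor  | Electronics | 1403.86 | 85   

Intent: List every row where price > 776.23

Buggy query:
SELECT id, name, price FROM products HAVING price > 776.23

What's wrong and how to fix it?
Bug: This is a non-aggregate query (no GROUP BY, no aggregates), so in SQLite the HAVING clause is invalid here; a row-level condition belongs in WHERE

Fix: Replace HAVING with WHERE since the condition applies to individual rows

Corrected query:
SELECT id, name, price FROM products WHERE price > 776.23

Result:
id | name    | price  
---+---------+--------
4  | Kettle  | 1333.67
5  | Stapler | 970.77 
6  | Monitor | 1403.86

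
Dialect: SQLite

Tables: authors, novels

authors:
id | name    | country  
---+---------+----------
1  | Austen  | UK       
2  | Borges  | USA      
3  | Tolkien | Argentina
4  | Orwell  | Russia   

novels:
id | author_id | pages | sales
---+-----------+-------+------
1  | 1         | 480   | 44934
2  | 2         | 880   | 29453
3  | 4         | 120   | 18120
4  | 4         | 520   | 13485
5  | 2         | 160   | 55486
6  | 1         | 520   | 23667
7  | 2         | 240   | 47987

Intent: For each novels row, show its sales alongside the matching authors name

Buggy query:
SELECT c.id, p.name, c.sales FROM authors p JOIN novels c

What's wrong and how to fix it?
Bug: JOIN with no ON clause produces a cartesian product; every novels row pairs with every authors row

Fix: Specify the join condition linking the foreign key to the parent id

Corrected query:
SELECT c.id, p.name, c.sales FROM authors p JOIN novels c ON c.author_id = p.id

Result:
id | name   | sales
---+--------+------
1  | Austen | 44934
2  | Borges | 29453
3  | Orwell | 18120
4  | Orwell | 13485
5  | Borges | 55486
6  | Austen | 23667
7  | Borges | 47987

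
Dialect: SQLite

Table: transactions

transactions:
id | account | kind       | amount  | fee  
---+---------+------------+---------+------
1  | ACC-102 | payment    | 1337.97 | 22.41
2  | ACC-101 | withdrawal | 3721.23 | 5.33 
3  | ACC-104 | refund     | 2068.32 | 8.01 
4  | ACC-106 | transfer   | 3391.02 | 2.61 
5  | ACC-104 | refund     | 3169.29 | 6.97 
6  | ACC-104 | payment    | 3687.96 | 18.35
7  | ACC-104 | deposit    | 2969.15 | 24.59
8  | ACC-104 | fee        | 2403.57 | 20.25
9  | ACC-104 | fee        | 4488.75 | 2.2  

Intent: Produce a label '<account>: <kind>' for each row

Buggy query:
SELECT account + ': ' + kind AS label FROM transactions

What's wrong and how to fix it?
Bug: '+' is numeric addition; on text columns SQLite converts them to 0 instead of concatenating

Fix: Replace + with || to concatenate text

Corrected query:
SELECT account || ': ' || kind AS label FROM transactions

Result:
label              
-------------------
ACC-102: payment   
ACC-101: withdrawal
ACC-104: refund    
ACC-106: transfer  
ACC-104: refund    
ACC-104: payment   
ACC-104: deposit   
ACC-104: fee       
ACC-104: fee       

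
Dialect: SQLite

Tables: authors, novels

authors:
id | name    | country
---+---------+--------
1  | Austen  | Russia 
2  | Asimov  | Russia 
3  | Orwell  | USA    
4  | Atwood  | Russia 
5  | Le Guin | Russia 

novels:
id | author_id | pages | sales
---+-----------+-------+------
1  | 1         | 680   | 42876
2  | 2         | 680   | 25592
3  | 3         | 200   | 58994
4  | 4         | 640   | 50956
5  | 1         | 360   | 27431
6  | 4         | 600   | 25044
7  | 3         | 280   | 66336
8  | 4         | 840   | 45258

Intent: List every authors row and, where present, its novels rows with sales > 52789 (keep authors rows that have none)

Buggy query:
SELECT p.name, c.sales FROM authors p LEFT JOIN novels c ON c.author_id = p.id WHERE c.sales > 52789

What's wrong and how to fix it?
Bug: Filtering c.sales in WHERE discards the NULL rows produced by LEFT JOIN, turning it into an inner join

Fix: Move the right-table condition into the ON clause so unmatched parents are kept

Corrected query:
SELECT p.name, c.sales FROM authors p LEFT JOIN novels c ON c.author_id = p.id AND c.sales > 52789

Result:
name    | sales
--------+------
Austen  | NULL 
Asimov  | NULL 
Orwell  | 58994
Orwell  | 66336
Atwood  | NULL 
Le Guin | NULL 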